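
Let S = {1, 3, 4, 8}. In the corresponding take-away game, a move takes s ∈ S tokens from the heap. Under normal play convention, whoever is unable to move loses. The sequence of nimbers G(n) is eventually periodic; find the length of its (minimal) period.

7

G(0) = 0
G(1) = mex{0} = 1
G(2) = mex{1} = 0
G(3) = mex{0,0} = 1
G(4) = mex{1,1,0} = 2
G(5) = mex{2,0,1} = 3
G(6) = mex{3,1,0} = 2
G(7) = mex{2,2,1} = 0
G(8) = mex{0,3,2,0} = 1
G(9) = mex{1,2,3,1} = 0
G(10) = mex{0,0,2,0} = 1
G(11) = mex{1,1,0,1} = 2
G(12) = mex{2,0,1,2} = 3
G(13) = mex{3,1,0,3} = 2
G(14) = mex{2,2,1,2} = 0
G(15) = mex{0,3,2,0} = 1
G(16) = mex{1,2,3,1} = 0
G(n+7) = G(n) holds for n = 0,…,7 (a full window of length max(S) = 8), so the sequence is purely periodic with period 7.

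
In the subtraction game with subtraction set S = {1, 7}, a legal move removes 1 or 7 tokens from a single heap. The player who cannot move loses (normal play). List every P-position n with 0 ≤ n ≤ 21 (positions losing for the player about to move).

0, 2, 4, 6, 8, 10, 12, 14, 16, 18, 20

n :  0  1  2  3  4  5  6  7  8  9 10 11 12 13 14 15 16 17 18 19 20 21
G :  0  1  0  1  0  1  0  1  0  1  0  1  0  1  0  1  0  1  0  1  0  1
P-positions are exactly the n with G(n) = 0.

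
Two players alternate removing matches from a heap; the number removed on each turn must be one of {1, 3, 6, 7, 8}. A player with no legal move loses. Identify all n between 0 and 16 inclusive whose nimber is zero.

G(0) = 0
G(1) = mex{0} = 1
G(2) = mex{1} = 0
G(3) = mex{0,0} = 1
G(4) = mex{1,1} = 0
G(5) = mex{0,0} = 1
G(6) = mex{1,1,0} = 2
G(7) = mex{2,0,1,0} = 3
G(8) = mex{3,1,0,1,0} = 2
G(9) = mex{2,2,1,0,1} = 3
G(10) = mex{3,3,0,1,0} = 2
G(11) = mex{2,2,1,0,1} = 3
G(12) = mex{3,3,2,1,0} = 4
G(13) = mex{4,2,3,2,1} = 0
G(14) = mex{0,3,2,3,2} = 1
G(15) = mex{1,4,3,2,3} = 0
G(16) = mex{0,0,2,3,2} = 1
P-positions are exactly the n with G(n) = 0.

0, 2, 4, 13, 15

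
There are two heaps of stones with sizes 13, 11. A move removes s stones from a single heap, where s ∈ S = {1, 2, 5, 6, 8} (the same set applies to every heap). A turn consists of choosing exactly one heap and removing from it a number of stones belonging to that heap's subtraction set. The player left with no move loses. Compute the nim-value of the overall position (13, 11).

All heaps use S = {1, 2, 5, 6, 8}:
G(0) = 0
G(1) = mex{0} = 1
G(2) = mex{1,0} = 2
G(3) = mex{2,1} = 0
G(4) = mex{0,2} = 1
G(5) = mex{1,0,0} = 2
G(6) = mex{2,1,1,0} = 3
G(7) = mex{3,2,2,1} = 0
G(8) = mex{0,3,0,2,0} = 1
G(9) = mex{1,0,1,0,1} = 2
G(10) = mex{2,1,2,1,2} = 0
G(11) = mex{0,2,3,2,0} = 1
G(12) = mex{1,0,0,3,1} = 2
G(13) = mex{2,1,1,0,2} = 3
Heap A: G(13) = 3.
Heap B: G(11) = 1.
Combined Grundy value = 3 ⊕ 1 = 2.

2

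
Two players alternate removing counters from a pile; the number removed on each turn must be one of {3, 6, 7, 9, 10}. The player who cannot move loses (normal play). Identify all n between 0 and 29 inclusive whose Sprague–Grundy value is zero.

G(0) = 0
G(1) = mex{} = 0
G(2) = mex{} = 0
G(3) = mex{0} = 1
G(4) = mex{0} = 1
G(5) = mex{0} = 1
G(6) = mex{1,0} = 2
G(7) = mex{1,0,0} = 2
G(8) = mex{1,0,0} = 2
G(9) = mex{2,1,0,0} = 3
G(10) = mex{2,1,1,0,0} = 3
G(11) = mex{2,1,1,0,0} = 3
G(12) = mex{3,2,1,1,0} = 4
G(13) = mex{3,2,2,1,1} = 0
G(14) = mex{3,2,2,1,1} = 0
G(15) = mex{4,3,2,2,1} = 0
G(16) = mex{0,3,3,2,2} = 1
G(17) = mex{0,3,3,2,2} = 1
G(18) = mex{0,4,3,3,2} = 1
G(19) = mex{1,0,4,3,3} = 2
G(20) = mex{1,0,0,3,3} = 2
G(21) = mex{1,0,0,4,3} = 2
G(22) = mex{2,1,0,0,4} = 3
G(23) = mex{2,1,1,0,0} = 3
G(24) = mex{2,1,1,0,0} = 3
G(25) = mex{3,2,1,1,0} = 4
G(26) = mex{3,2,2,1,1} = 0
G(27) = mex{3,2,2,1,1} = 0
G(28) = mex{4,3,2,2,1} = 0
G(29) = mex{0,3,3,2,2} = 1
P-positions are exactly the n with G(n) = 0.

0, 1, 2, 13, 14, 15, 26, 27, 28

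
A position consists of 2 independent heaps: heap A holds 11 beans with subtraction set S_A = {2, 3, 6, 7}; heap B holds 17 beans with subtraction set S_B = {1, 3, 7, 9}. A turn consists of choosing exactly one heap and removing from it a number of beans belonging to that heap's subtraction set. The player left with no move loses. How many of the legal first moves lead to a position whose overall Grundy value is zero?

0

Heap A, S = {2, 3, 6, 7}:
G(0) = 0
G(1) = mex{} = 0
G(2) = mex{0} = 1
G(3) = mex{0,0} = 1
G(4) = mex{1,0} = 2
G(5) = mex{1,1} = 0
G(6) = mex{2,1,0} = 3
G(7) = mex{0,2,0,0} = 1
G(8) = mex{3,0,1,0} = 2
G(9) = mex{1,3,1,1} = 0
G(10) = mex{2,1,2,1} = 0
G(11) = mex{0,2,0,2} = 1
G_A(11) = 1.
Heap B, S = {1, 3, 7, 9}:
G(0) = 0
G(1) = mex{0} = 1
G(2) = mex{1} = 0
G(3) = mex{0,0} = 1
G(4) = mex{1,1} = 0
G(5) = mex{0,0} = 1
G(6) = mex{1,1} = 0
G(7) = mex{0,0,0} = 1
G(8) = mex{1,1,1} = 0
G(9) = mex{0,0,0,0} = 1
G(10) = mex{1,1,1,1} = 0
G(11) = mex{0,0,0,0} = 1
G(12) = mex{1,1,1,1} = 0
G(13) = mex{0,0,0,0} = 1
G(14) = mex{1,1,1,1} = 0
G(15) = mex{0,0,0,0} = 1
G(16) = mex{1,1,1,1} = 0
G(17) = mex{0,0,0,0} = 1
G_B(17) = 1.
Combined Grundy value = 1 ⊕ 1 = 0.
A winning move leaves total XOR = 0, i.e. changes one component's Grundy value g to g ⊕ X where X is the current total.
Heap A: target g' = 1⊕0 = 1, but every legal move changes the Grundy value (mex property), so 0 moves.
Heap B: target g' = 1⊕0 = 1, but every legal move changes the Grundy value (mex property), so 0 moves.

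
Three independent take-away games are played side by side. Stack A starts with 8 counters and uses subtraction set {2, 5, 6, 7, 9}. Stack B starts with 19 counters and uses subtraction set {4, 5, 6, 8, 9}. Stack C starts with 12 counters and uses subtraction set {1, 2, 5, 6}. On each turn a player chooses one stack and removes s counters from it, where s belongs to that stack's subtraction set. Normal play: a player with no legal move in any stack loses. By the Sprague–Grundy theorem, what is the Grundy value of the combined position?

1

Stack A, S = {2, 5, 6, 7, 9}:
G(0) = 0
G(1) = mex{} = 0
G(2) = mex{0} = 1
G(3) = mex{0} = 1
G(4) = mex{1} = 0
G(5) = mex{1,0} = 2
G(6) = mex{0,0,0} = 1
G(7) = mex{2,1,0,0} = 3
G(8) = mex{1,1,1,0} = 2
G_A(8) = 2.
Stack B, S = {4, 5, 6, 8, 9}:
G(0) = 0
G(1) = mex{} = 0
G(2) = mex{} = 0
G(3) = mex{} = 0
G(4) = mex{0} = 1
G(5) = mex{0,0} = 1
G(6) = mex{0,0,0} = 1
G(7) = mex{0,0,0} = 1
G(8) = mex{1,0,0,0} = 2
G(9) = mex{1,1,0,0,0} = 2
G(10) = mex{1,1,1,0,0} = 2
G(11) = mex{1,1,1,0,0} = 2
G(12) = mex{2,1,1,1,0} = 3
G(13) = mex{2,2,1,1,1} = 0
G(14) = mex{2,2,2,1,1} = 0
G(15) = mex{2,2,2,1,1} = 0
G(16) = mex{3,2,2,2,1} = 0
G(17) = mex{0,3,2,2,2} = 1
G(18) = mex{0,0,3,2,2} = 1
G(19) = mex{0,0,0,2,2} = 1
G_B(19) = 1.
Stack C, S = {1, 2, 5, 6}:
G(0) = 0
G(1) = mex{0} = 1
G(2) = mex{1,0} = 2
G(3) = mex{2,1} = 0
G(4) = mex{0,2} = 1
G(5) = mex{1,0,0} = 2
G(6) = mex{2,1,1,0} = 3
G(7) = mex{3,2,2,1} = 0
G(8) = mex{0,3,0,2} = 1
G(9) = mex{1,0,1,0} = 2
G(10) = mex{2,1,2,1} = 0
G(11) = mex{0,2,3,2} = 1
G(12) = mex{1,0,0,3} = 2
G_C(12) = 2.
Combined Grundy value = 2 ⊕ 1 ⊕ 2 = 1.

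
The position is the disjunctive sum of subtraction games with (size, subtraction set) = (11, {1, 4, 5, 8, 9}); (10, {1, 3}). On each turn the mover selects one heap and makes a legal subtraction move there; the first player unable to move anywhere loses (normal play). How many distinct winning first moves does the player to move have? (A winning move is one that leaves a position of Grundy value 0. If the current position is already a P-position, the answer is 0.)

Heap A, S = {1, 4, 5, 8, 9}:
n :  0  1  2  3  4  5  6  7  8  9 10 11
G :  0  1  0  1  2  3  2  3  4  5  4  5
G_A(11) = 5.
Heap B, S = {1, 3}:
G(0) = 0
G(1) = mex{0} = 1
G(2) = mex{1} = 0
G(3) = mex{0,0} = 1
G(4) = mex{1,1} = 0
G(5) = mex{0,0} = 1
G(6) = mex{1,1} = 0
G(7) = mex{0,0} = 1
G(8) = mex{1,1} = 0
G(9) = mex{0,0} = 1
G(10) = mex{1,1} = 0
G_B(10) = 0.
Combined Grundy value = 5 ⊕ 0 = 5.
A winning move leaves total XOR = 0, i.e. changes one component's Grundy value g to g ⊕ X where X is the current total.
Heap A: need g' = 5⊕5 = 0. Options: 11−1→G=4, 11−4→G=3, 11−5→G=2, 11−8→G=1, 11−9→G=0. Hits: 1.
Heap B: need g' = 0⊕5 = 5. Options: 10−1→G=1, 10−3→G=1. Hits: 0.

1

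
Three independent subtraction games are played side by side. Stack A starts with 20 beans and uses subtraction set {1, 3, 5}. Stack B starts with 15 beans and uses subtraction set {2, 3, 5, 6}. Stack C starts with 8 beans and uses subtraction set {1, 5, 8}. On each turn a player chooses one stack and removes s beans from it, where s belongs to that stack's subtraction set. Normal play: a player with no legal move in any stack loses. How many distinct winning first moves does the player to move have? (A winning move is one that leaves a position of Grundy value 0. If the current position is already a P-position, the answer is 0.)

Stack A, S = {1, 3, 5}:
n :  0  1  2  3  4  5  6  7  8  9 10 11 12 13 14 15 16 17 18 19 20
G :  0  1  0  1  0  1  0  1  0  1  0  1  0  1  0  1  0  1  0  1  0
G_A(20) = 0.
Stack B, S = {2, 3, 5, 6}:
G(0) = 0
G(1) = mex{} = 0
G(2) = mex{0} = 1
G(3) = mex{0,0} = 1
G(4) = mex{1,0} = 2
G(5) = mex{1,1,0} = 2
G(6) = mex{2,1,0,0} = 3
G(7) = mex{2,2,1,0} = 3
G(8) = mex{3,2,1,1} = 0
G(9) = mex{3,3,2,1} = 0
G(10) = mex{0,3,2,2} = 1
G(11) = mex{0,0,3,2} = 1
G(12) = mex{1,0,3,3} = 2
G(13) = mex{1,1,0,3} = 2
G(14) = mex{2,1,0,0} = 3
G(15) = mex{2,2,1,0} = 3
G_B(15) = 3.
Stack C, S = {1, 5, 8}:
G(0) = 0
G(1) = mex{0} = 1
G(2) = mex{1} = 0
G(3) = mex{0} = 1
G(4) = mex{1} = 0
G(5) = mex{0,0} = 1
G(6) = mex{1,1} = 0
G(7) = mex{0,0} = 1
G(8) = mex{1,1,0} = 2
G_C(8) = 2.
Combined Grundy value = 0 ⊕ 3 ⊕ 2 = 1.
A winning move leaves total XOR = 0, i.e. changes one component's Grundy value g to g ⊕ X where X is the current total.
Stack A: need g' = 0⊕1 = 1. Options: 20−1→G=1, 20−3→G=1, 20−5→G=1. Hits: 3.
Stack B: need g' = 3⊕1 = 2. Options: 15−2→G=2, 15−3→G=2, 15−5→G=1, 15−6→G=0. Hits: 2.
Stack C: need g' = 2⊕1 = 3. Options: 8−1→G=1, 8−5→G=1, 8−8→G=0. Hits: 0.

5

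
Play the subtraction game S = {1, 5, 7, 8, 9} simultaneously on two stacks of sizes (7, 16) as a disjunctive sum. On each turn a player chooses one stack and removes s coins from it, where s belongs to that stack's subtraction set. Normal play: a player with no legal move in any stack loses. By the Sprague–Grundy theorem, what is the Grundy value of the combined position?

1

All stacks use S = {1, 5, 7, 8, 9}:
n :  0  1  2  3  4  5  6  7  8  9 10 11 12 13 14 15 16
G :  0  1  0  1  0  1  0  1  2  3  2  3  2  3  2  3  0
Stack A: G(7) = 1.
Stack B: G(16) = 0.
Combined Grundy value = 1 ⊕ 0 = 1.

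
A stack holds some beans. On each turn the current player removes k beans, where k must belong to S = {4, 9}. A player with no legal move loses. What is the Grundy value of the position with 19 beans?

n :  0  1  2  3  4  5  6  7  8  9 10 11 12 13 14 15 16 17 18 19
G :  0  0  0  0  1  1  1  1  0  2  2  2  1  0  0  0  0  1  1  1

1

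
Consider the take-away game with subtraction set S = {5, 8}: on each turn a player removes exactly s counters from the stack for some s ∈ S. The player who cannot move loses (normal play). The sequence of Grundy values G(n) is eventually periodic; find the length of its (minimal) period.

13

n :  0  1  2  3  4  5  6  7  8  9 10 11 12 13 14 15 16 17 18 19 20 21 22 23 24 25 26 27
G :  0  0  0  0  0  1  1  1  1  1  2  2  2  0  0  0  0  0  1  1  1  1  1  2  2  2  0  0
G(n+13) = G(n) holds for n = 0,…,7 (a full window of length max(S) = 8), so the sequence is purely periodic with period 13.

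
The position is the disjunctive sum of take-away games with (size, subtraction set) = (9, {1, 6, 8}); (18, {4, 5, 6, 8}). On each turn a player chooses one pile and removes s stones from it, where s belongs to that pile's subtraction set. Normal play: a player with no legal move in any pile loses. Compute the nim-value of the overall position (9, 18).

1

Pile A, S = {1, 6, 8}:
n : 0 1 2 3 4 5 6 7 8 9
G : 0 1 0 1 0 1 2 0 1 0
G_A(9) = 0.
Pile B, S = {4, 5, 6, 8}:
G(0) = 0
G(1) = mex{} = 0
G(2) = mex{} = 0
G(3) = mex{} = 0
G(4) = mex{0} = 1
G(5) = mex{0,0} = 1
G(6) = mex{0,0,0} = 1
G(7) = mex{0,0,0} = 1
G(8) = mex{1,0,0,0} = 2
G(9) = mex{1,1,0,0} = 2
G(10) = mex{1,1,1,0} = 2
G(11) = mex{1,1,1,0} = 2
G(12) = mex{2,1,1,1} = 0
G(13) = mex{2,2,1,1} = 0
G(14) = mex{2,2,2,1} = 0
G(15) = mex{2,2,2,1} = 0
G(16) = mex{0,2,2,2} = 1
G(17) = mex{0,0,2,2} = 1
G(18) = mex{0,0,0,2} = 1
G_B(18) = 1.
Combined Grundy value = 0 ⊕ 1 = 1.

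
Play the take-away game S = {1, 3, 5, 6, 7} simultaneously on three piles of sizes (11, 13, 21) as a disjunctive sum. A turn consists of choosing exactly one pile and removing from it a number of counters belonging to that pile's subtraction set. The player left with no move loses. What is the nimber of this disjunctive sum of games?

1

All piles use S = {1, 3, 5, 6, 7}:
n :  0  1  2  3  4  5  6  7  8  9 10 11 12 13 14 15 16 17 18 19 20 21
G :  0  1  0  1  0  1  2  3  2  3  2  3  0  1  0  1  0  1  2  3  2  3
Pile A: G(11) = 3.
Pile B: G(13) = 1.
Pile C: G(21) = 3.
Combined Grundy value = 3 ⊕ 1 ⊕ 3 = 1.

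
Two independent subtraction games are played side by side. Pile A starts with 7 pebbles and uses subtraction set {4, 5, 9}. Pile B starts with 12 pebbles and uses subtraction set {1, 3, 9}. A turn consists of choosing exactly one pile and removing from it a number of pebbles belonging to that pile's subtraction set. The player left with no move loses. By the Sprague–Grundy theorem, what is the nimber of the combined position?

1

Pile A, S = {4, 5, 9}:
G(0) = 0
G(1) = mex{} = 0
G(2) = mex{} = 0
G(3) = mex{} = 0
G(4) = mex{0} = 1
G(5) = mex{0,0} = 1
G(6) = mex{0,0} = 1
G(7) = mex{0,0} = 1
G_A(7) = 1.
Pile B, S = {1, 3, 9}:
n :  0  1  2  3  4  5  6  7  8  9 10 11 12
G :  0  1  0  1  0  1  0  1  0  1  0  1  0
G_B(12) = 0.
Combined Grundy value = 1 ⊕ 0 = 1.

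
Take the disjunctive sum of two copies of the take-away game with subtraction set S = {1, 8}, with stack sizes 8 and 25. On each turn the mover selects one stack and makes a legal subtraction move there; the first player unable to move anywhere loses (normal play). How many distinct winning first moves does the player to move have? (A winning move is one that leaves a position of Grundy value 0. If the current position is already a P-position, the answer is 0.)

All stacks use S = {1, 8}:
G(0) = 0
G(1) = mex{0} = 1
G(2) = mex{1} = 0
G(3) = mex{0} = 1
G(4) = mex{1} = 0
G(5) = mex{0} = 1
G(6) = mex{1} = 0
G(7) = mex{0} = 1
G(8) = mex{1,0} = 2
G(9) = mex{2,1} = 0
G(10) = mex{0,0} = 1
G(11) = mex{1,1} = 0
G(12) = mex{0,0} = 1
G(13) = mex{1,1} = 0
G(14) = mex{0,0} = 1
G(15) = mex{1,1} = 0
G(16) = mex{0,2} = 1
G(17) = mex{1,0} = 2
G(18) = mex{2,1} = 0
G(19) = mex{0,0} = 1
G(20) = mex{1,1} = 0
G(21) = mex{0,0} = 1
G(22) = mex{1,1} = 0
G(23) = mex{0,0} = 1
G(24) = mex{1,1} = 0
G(25) = mex{0,2} = 1
Stack A: G(8) = 2.
Stack B: G(25) = 1.
Combined Grundy value = 2 ⊕ 1 = 3.
A winning move leaves total XOR = 0, i.e. changes one component's Grundy value g to g ⊕ X where X is the current total.
Stack A: need g' = 2⊕3 = 1. Options: 8−1→G=1, 8−8→G=0. Hits: 1.
Stack B: need g' = 1⊕3 = 2. Options: 25−1→G=0, 25−8→G=2. Hits: 1.

2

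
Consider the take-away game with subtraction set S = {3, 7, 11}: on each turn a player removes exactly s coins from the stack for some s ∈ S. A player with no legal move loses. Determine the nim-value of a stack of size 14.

0

n :  0  1  2  3  4  5  6  7  8  9 10 11 12 13 14
G :  0  0  0  1  1  1  0  2  2  1  0  3  2  1  0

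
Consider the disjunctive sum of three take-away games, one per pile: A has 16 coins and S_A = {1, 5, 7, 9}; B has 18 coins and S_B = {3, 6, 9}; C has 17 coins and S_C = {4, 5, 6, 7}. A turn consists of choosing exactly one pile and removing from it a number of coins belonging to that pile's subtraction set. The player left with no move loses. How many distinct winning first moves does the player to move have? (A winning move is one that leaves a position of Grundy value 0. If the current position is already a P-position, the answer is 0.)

Pile A, S = {1, 5, 7, 9}:
G(0) = 0
G(1) = mex{0} = 1
G(2) = mex{1} = 0
G(3) = mex{0} = 1
G(4) = mex{1} = 0
G(5) = mex{0,0} = 1
G(6) = mex{1,1} = 0
G(7) = mex{0,0,0} = 1
G(8) = mex{1,1,1} = 0
G(9) = mex{0,0,0,0} = 1
G(10) = mex{1,1,1,1} = 0
G(11) = mex{0,0,0,0} = 1
G(12) = mex{1,1,1,1} = 0
G(13) = mex{0,0,0,0} = 1
G(14) = mex{1,1,1,1} = 0
G(15) = mex{0,0,0,0} = 1
G(16) = mex{1,1,1,1} = 0
G_A(16) = 0.
Pile B, S = {3, 6, 9}:
n :  0  1  2  3  4  5  6  7  8  9 10 11 12 13 14 15 16 17 18
G :  0  0  0  1  1  1  2  2  2  3  3  3  0  0  0  1  1  1  2
G_B(18) = 2.
Pile C, S = {4, 5, 6, 7}:
G(0) = 0
G(1) = mex{} = 0
G(2) = mex{} = 0
G(3) = mex{} = 0
G(4) = mex{0} = 1
G(5) = mex{0,0} = 1
G(6) = mex{0,0,0} = 1
G(7) = mex{0,0,0,0} = 1
G(8) = mex{1,0,0,0} = 2
G(9) = mex{1,1,0,0} = 2
G(10) = mex{1,1,1,0} = 2
G(11) = mex{1,1,1,1} = 0
G(12) = mex{2,1,1,1} = 0
G(13) = mex{2,2,1,1} = 0
G(14) = mex{2,2,2,1} = 0
G(15) = mex{0,2,2,2} = 1
G(16) = mex{0,0,2,2} = 1
G(17) = mex{0,0,0,2} = 1
G_C(17) = 1.
Combined Grundy value = 0 ⊕ 2 ⊕ 1 = 3.
A winning move leaves total XOR = 0, i.e. changes one component's Grundy value g to g ⊕ X where X is the current total.
Pile A: need g' = 0⊕3 = 3. Options: 16−1→G=1, 16−5→G=1, 16−7→G=1, 16−9→G=1. Hits: 0.
Pile B: need g' = 2⊕3 = 1. Options: 18−3→G=1, 18−6→G=0, 18−9→G=3. Hits: 1.
Pile C: need g' = 1⊕3 = 2. Options: 17−4→G=0, 17−5→G=0, 17−6→G=0, 17−7→G=2. Hits: 1.

2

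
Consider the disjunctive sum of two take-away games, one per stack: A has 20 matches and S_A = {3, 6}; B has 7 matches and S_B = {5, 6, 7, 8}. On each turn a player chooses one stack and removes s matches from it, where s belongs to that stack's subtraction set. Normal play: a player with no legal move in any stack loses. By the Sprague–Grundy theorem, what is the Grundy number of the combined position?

Stack A, S = {3, 6}:
G(0) = 0
G(1) = mex{} = 0
G(2) = mex{} = 0
G(3) = mex{0} = 1
G(4) = mex{0} = 1
G(5) = mex{0} = 1
G(6) = mex{1,0} = 2
G(7) = mex{1,0} = 2
G(8) = mex{1,0} = 2
G(9) = mex{2,1} = 0
G(10) = mex{2,1} = 0
G(11) = mex{2,1} = 0
G(12) = mex{0,2} = 1
G(13) = mex{0,2} = 1
G(14) = mex{0,2} = 1
G(15) = mex{1,0} = 2
G(16) = mex{1,0} = 2
G(17) = mex{1,0} = 2
G(18) = mex{2,1} = 0
G(19) = mex{2,1} = 0
G(20) = mex{2,1} = 0
G_A(20) = 0.
Stack B, S = {5, 6, 7, 8}:
n : 0 1 2 3 4 5 6 7
G : 0 0 0 0 0 1 1 1
G_B(7) = 1.
Combined Grundy value = 0 ⊕ 1 = 1.

1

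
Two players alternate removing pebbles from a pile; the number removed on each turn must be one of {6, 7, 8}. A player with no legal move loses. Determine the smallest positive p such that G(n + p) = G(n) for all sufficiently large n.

G(0) = 0
G(1) = mex{} = 0
G(2) = mex{} = 0
G(3) = mex{} = 0
G(4) = mex{} = 0
G(5) = mex{} = 0
G(6) = mex{0} = 1
G(7) = mex{0,0} = 1
G(8) = mex{0,0,0} = 1
G(9) = mex{0,0,0} = 1
G(10) = mex{0,0,0} = 1
G(11) = mex{0,0,0} = 1
G(12) = mex{1,0,0} = 2
G(13) = mex{1,1,0} = 2
G(14) = mex{1,1,1} = 0
G(15) = mex{1,1,1} = 0
G(16) = mex{1,1,1} = 0
G(17) = mex{1,1,1} = 0
G(18) = mex{2,1,1} = 0
G(19) = mex{2,2,1} = 0
G(20) = mex{0,2,2} = 1
G(21) = mex{0,0,2} = 1
G(22) = mex{0,0,0} = 1
G(23) = mex{0,0,0} = 1
G(24) = mex{0,0,0} = 1
G(25) = mex{0,0,0} = 1
G(26) = mex{1,0,0} = 2
G(27) = mex{1,1,0} = 2
G(28) = mex{1,1,1} = 0
G(29) = mex{1,1,1} = 0
G(n+14) = G(n) holds for n = 0,…,7 (a full window of length max(S) = 8), so the sequence is purely periodic with period 14.

14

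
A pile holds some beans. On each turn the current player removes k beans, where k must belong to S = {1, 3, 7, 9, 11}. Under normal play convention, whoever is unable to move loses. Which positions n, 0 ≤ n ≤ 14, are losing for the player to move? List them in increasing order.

0, 2, 4, 6, 8, 10, 12, 14

n :  0  1  2  3  4  5  6  7  8  9 10 11 12 13 14
G :  0  1  0  1  0  1  0  1  0  1  0  1  0  1  0
P-positions are exactly the n with G(n) = 0.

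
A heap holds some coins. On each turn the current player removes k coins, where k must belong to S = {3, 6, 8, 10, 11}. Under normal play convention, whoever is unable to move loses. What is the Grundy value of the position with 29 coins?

n :  0  1  2  3  4  5  6  7  8  9 10 11 12 13 14 15 16 17 18 19 20 21 22 23 24 25 26 27 28 29
G :  0  0  0  1  1  1  2  2  2  3  3  3  4  4  0  0  0  1  1  1  2  2  2  3  3  3  4  4  0  0

0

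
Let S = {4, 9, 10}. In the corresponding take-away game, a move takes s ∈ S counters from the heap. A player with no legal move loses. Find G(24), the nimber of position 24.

n :  0  1  2  3  4  5  6  7  8  9 10 11 12 13 14 15 16 17 18 19 20 21 22 23 24
G :  0  0  0  0  1  1  1  1  0  2  2  2  1  3  0  0  0  2  1  1  1  0  0  2  2

2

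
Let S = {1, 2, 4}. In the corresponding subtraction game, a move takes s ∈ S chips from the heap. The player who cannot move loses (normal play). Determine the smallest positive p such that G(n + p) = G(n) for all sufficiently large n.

n :  0  1  2  3  4  5  6  7  8  9 10 11 12 13 14
G :  0  1  2  0  1  2  0  1  2  0  1  2  0  1  2
G(n+3) = G(n) holds for n = 0,…,3 (a full window of length max(S) = 4), so the sequence is purely periodic with period 3.

3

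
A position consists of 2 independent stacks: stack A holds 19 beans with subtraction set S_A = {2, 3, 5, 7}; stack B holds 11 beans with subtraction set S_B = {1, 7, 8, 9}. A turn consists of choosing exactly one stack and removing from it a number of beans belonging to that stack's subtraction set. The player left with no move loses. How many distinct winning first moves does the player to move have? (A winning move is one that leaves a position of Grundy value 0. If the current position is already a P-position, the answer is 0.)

Stack A, S = {2, 3, 5, 7}:
G(0) = 0
G(1) = mex{} = 0
G(2) = mex{0} = 1
G(3) = mex{0,0} = 1
G(4) = mex{1,0} = 2
G(5) = mex{1,1,0} = 2
G(6) = mex{2,1,0} = 3
G(7) = mex{2,2,1,0} = 3
G(8) = mex{3,2,1,0} = 4
G(9) = mex{3,3,2,1} = 0
G(10) = mex{4,3,2,1} = 0
G(11) = mex{0,4,3,2} = 1
G(12) = mex{0,0,3,2} = 1
G(13) = mex{1,0,4,3} = 2
G(14) = mex{1,1,0,3} = 2
G(15) = mex{2,1,0,4} = 3
G(16) = mex{2,2,1,0} = 3
G(17) = mex{3,2,1,0} = 4
G(18) = mex{3,3,2,1} = 0
G(19) = mex{4,3,2,1} = 0
G_A(19) = 0.
Stack B, S = {1, 7, 8, 9}:
G(0) = 0
G(1) = mex{0} = 1
G(2) = mex{1} = 0
G(3) = mex{0} = 1
G(4) = mex{1} = 0
G(5) = mex{0} = 1
G(6) = mex{1} = 0
G(7) = mex{0,0} = 1
G(8) = mex{1,1,0} = 2
G(9) = mex{2,0,1,0} = 3
G(10) = mex{3,1,0,1} = 2
G(11) = mex{2,0,1,0} = 3
G_B(11) = 3.
Combined Grundy value = 0 ⊕ 3 = 3.
A winning move leaves total XOR = 0, i.e. changes one component's Grundy value g to g ⊕ X where X is the current total.
Stack A: need g' = 0⊕3 = 3. Options: 19−2→G=4, 19−3→G=3, 19−5→G=2, 19−7→G=1. Hits: 1.
Stack B: need g' = 3⊕3 = 0. Options: 11−1→G=2, 11−7→G=0, 11−8→G=1, 11−9→G=0. Hits: 2.

3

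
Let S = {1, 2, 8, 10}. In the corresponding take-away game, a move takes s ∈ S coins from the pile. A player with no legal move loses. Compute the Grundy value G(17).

n :  0  1  2  3  4  5  6  7  8  9 10 11 12 13 14 15 16 17
G :  0  1  2  0  1  2  0  1  2  0  1  2  0  1  2  0  1  2

2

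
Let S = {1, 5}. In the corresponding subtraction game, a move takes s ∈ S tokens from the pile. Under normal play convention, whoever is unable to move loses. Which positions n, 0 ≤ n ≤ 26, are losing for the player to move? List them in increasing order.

0, 2, 4, 6, 8, 10, 12, 14, 16, 18, 20, 22, 24, 26

G(0) = 0
G(1) = mex{0} = 1
G(2) = mex{1} = 0
G(3) = mex{0} = 1
G(4) = mex{1} = 0
G(5) = mex{0,0} = 1
G(6) = mex{1,1} = 0
G(7) = mex{0,0} = 1
G(8) = mex{1,1} = 0
G(9) = mex{0,0} = 1
G(10) = mex{1,1} = 0
G(11) = mex{0,0} = 1
G(12) = mex{1,1} = 0
G(13) = mex{0,0} = 1
G(14) = mex{1,1} = 0
G(15) = mex{0,0} = 1
G(16) = mex{1,1} = 0
G(17) = mex{0,0} = 1
G(18) = mex{1,1} = 0
G(19) = mex{0,0} = 1
G(20) = mex{1,1} = 0
G(21) = mex{0,0} = 1
G(22) = mex{1,1} = 0
G(23) = mex{0,0} = 1
G(24) = mex{1,1} = 0
G(25) = mex{0,0} = 1
G(26) = mex{1,1} = 0
P-positions are exactly the n with G(n) = 0.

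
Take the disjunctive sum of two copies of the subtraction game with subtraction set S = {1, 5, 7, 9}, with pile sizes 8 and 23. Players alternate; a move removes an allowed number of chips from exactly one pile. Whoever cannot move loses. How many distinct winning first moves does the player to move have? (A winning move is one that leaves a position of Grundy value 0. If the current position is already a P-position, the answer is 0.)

7

All piles use S = {1, 5, 7, 9}:
G(0) = 0
G(1) = mex{0} = 1
G(2) = mex{1} = 0
G(3) = mex{0} = 1
G(4) = mex{1} = 0
G(5) = mex{0,0} = 1
G(6) = mex{1,1} = 0
G(7) = mex{0,0,0} = 1
G(8) = mex{1,1,1} = 0
G(9) = mex{0,0,0,0} = 1
G(10) = mex{1,1,1,1} = 0
G(11) = mex{0,0,0,0} = 1
G(12) = mex{1,1,1,1} = 0
G(13) = mex{0,0,0,0} = 1
G(14) = mex{1,1,1,1} = 0
G(15) = mex{0,0,0,0} = 1
G(16) = mex{1,1,1,1} = 0
G(17) = mex{0,0,0,0} = 1
G(18) = mex{1,1,1,1} = 0
G(19) = mex{0,0,0,0} = 1
G(20) = mex{1,1,1,1} = 0
G(21) = mex{0,0,0,0} = 1
G(22) = mex{1,1,1,1} = 0
G(23) = mex{0,0,0,0} = 1
Pile A: G(8) = 0.
Pile B: G(23) = 1.
Combined Grundy value = 0 ⊕ 1 = 1.
A winning move leaves total XOR = 0, i.e. changes one component's Grundy value g to g ⊕ X where X is the current total.
Pile A: need g' = 0⊕1 = 1. Options: 8−1→G=1, 8−5→G=1, 8−7→G=1. Hits: 3.
Pile B: need g' = 1⊕1 = 0. Options: 23−1→G=0, 23−5→G=0, 23−7→G=0, 23−9→G=0. Hits: 4.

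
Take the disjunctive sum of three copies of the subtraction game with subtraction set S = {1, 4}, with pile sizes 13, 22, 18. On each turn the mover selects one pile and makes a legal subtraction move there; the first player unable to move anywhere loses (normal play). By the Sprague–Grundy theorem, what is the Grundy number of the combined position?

0

All piles use S = {1, 4}:
n :  0  1  2  3  4  5  6  7  8  9 10 11 12 13 14 15 16 17 18 19 20 21 22
G :  0  1  0  1  2  0  1  0  1  2  0  1  0  1  2  0  1  0  1  2  0  1  0
Pile A: G(13) = 1.
Pile B: G(22) = 0.
Pile C: G(18) = 1.
Combined Grundy value = 1 ⊕ 0 ⊕ 1 = 0.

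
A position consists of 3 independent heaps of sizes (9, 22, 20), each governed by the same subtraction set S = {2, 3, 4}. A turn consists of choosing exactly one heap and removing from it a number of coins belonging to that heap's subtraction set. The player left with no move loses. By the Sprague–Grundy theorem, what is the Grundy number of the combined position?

All heaps use S = {2, 3, 4}:
n :  0  1  2  3  4  5  6  7  8  9 10 11 12 13 14 15 16 17 18 19 20 21 22
G :  0  0  1  1  2  2  0  0  1  1  2  2  0  0  1  1  2  2  0  0  1  1  2
Heap A: G(9) = 1.
Heap B: G(22) = 2.
Heap C: G(20) = 1.
Combined Grundy value = 1 ⊕ 2 ⊕ 1 = 2.

2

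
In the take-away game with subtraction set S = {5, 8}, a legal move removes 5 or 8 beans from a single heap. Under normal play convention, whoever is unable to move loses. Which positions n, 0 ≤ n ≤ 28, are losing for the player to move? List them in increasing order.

0, 1, 2, 3, 4, 13, 14, 15, 16, 17, 26, 27, 28

n :  0  1  2  3  4  5  6  7  8  9 10 11 12 13 14 15 16 17 18 19 20 21 22 23 24 25 26 27 28
G :  0  0  0  0  0  1  1  1  1  1  2  2  2  0  0  0  0  0  1  1  1  1  1  2  2  2  0  0  0
P-positions are exactly the n with G(n) = 0.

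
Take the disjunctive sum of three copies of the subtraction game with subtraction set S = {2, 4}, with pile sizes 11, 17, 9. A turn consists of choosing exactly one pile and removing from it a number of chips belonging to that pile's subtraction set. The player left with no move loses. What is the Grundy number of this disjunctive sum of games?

All piles use S = {2, 4}:
G(0) = 0
G(1) = mex{} = 0
G(2) = mex{0} = 1
G(3) = mex{0} = 1
G(4) = mex{1,0} = 2
G(5) = mex{1,0} = 2
G(6) = mex{2,1} = 0
G(7) = mex{2,1} = 0
G(8) = mex{0,2} = 1
G(9) = mex{0,2} = 1
G(10) = mex{1,0} = 2
G(11) = mex{1,0} = 2
G(12) = mex{2,1} = 0
G(13) = mex{2,1} = 0
G(14) = mex{0,2} = 1
G(15) = mex{0,2} = 1
G(16) = mex{1,0} = 2
G(17) = mex{1,0} = 2
Pile A: G(11) = 2.
Pile B: G(17) = 2.
Pile C: G(9) = 1.
Combined Grundy value = 2 ⊕ 2 ⊕ 1 = 1.

1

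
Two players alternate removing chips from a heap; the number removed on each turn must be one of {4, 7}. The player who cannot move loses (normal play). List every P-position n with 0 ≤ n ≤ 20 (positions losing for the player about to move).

0, 1, 2, 3, 11, 12, 13, 14

G(0) = 0
G(1) = mex{} = 0
G(2) = mex{} = 0
G(3) = mex{} = 0
G(4) = mex{0} = 1
G(5) = mex{0} = 1
G(6) = mex{0} = 1
G(7) = mex{0,0} = 1
G(8) = mex{1,0} = 2
G(9) = mex{1,0} = 2
G(10) = mex{1,0} = 2
G(11) = mex{1,1} = 0
G(12) = mex{2,1} = 0
G(13) = mex{2,1} = 0
G(14) = mex{2,1} = 0
G(15) = mex{0,2} = 1
G(16) = mex{0,2} = 1
G(17) = mex{0,2} = 1
G(18) = mex{0,0} = 1
G(19) = mex{1,0} = 2
G(20) = mex{1,0} = 2
P-positions are exactly the n with G(n) = 0.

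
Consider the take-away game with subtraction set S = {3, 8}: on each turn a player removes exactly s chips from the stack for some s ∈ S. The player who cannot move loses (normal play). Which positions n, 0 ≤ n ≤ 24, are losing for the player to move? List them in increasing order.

0, 1, 2, 6, 7, 11, 12, 13, 17, 18, 22, 23, 24

n :  0  1  2  3  4  5  6  7  8  9 10 11 12 13 14 15 16 17 18 19 20 21 22 23 24
G :  0  0  0  1  1  1  0  0  2  1  1  0  0  0  1  1  1  0  0  2  1  1  0  0  0
P-positions are exactly the n with G(n) = 0.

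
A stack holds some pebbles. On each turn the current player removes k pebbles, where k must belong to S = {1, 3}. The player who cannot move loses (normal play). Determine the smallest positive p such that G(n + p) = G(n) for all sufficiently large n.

G(0) = 0
G(1) = mex{0} = 1
G(2) = mex{1} = 0
G(3) = mex{0,0} = 1
G(4) = mex{1,1} = 0
G(5) = mex{0,0} = 1
G(6) = mex{1,1} = 0
G(7) = mex{0,0} = 1
G(8) = mex{1,1} = 0
G(9) = mex{0,0} = 1
G(10) = mex{1,1} = 0
G(11) = mex{0,0} = 1
G(12) = mex{1,1} = 0
G(13) = mex{0,0} = 1
G(14) = mex{1,1} = 0
G(n+2) = G(n) holds for n = 0,…,2 (a full window of length max(S) = 3), so the sequence is purely periodic with period 2.

2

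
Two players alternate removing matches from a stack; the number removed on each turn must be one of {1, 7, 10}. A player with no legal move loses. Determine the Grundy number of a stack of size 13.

3

G(0) = 0
G(1) = mex{0} = 1
G(2) = mex{1} = 0
G(3) = mex{0} = 1
G(4) = mex{1} = 0
G(5) = mex{0} = 1
G(6) = mex{1} = 0
G(7) = mex{0,0} = 1
G(8) = mex{1,1} = 0
G(9) = mex{0,0} = 1
G(10) = mex{1,1,0} = 2
G(11) = mex{2,0,1} = 3
G(12) = mex{3,1,0} = 2
G(13) = mex{2,0,1} = 3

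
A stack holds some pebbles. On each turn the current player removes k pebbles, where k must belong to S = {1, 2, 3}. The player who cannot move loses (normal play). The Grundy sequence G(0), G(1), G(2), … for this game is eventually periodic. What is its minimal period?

4

n :  0  1  2  3  4  5  6  7  8  9 10 11 12 13 14
G :  0  1  2  3  0  1  2  3  0  1  2  3  0  1  2
G(n+4) = G(n) holds for n = 0,…,2 (a full window of length max(S) = 3), so the sequence is purely periodic with period 4.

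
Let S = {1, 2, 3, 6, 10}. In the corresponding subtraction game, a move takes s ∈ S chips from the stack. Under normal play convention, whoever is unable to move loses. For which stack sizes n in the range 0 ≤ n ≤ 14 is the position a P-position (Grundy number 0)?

n :  0  1  2  3  4  5  6  7  8  9 10 11 12 13 14
G :  0  1  2  3  0  1  2  3  0  1  2  3  0  1  2
P-positions are exactly the n with G(n) = 0.

0, 4, 8, 12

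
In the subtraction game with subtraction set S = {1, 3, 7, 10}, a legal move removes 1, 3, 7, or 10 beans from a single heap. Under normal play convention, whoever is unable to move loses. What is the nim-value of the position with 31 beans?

n :  0  1  2  3  4  5  6  7  8  9 10 11 12 13 14 15 16 17 18 19 20 21 22 23 24 25 26 27 28 29 30 31
G :  0  1  0  1  0  1  0  1  0  1  2  3  2  3  2  3  2  0  1  0  1  0  1  0  1  0  1  2  3  2  3  2

2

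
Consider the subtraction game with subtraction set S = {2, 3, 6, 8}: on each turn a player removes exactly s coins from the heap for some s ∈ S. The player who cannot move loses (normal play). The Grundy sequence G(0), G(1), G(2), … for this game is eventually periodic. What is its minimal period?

14

G(0) = 0
G(1) = mex{} = 0
G(2) = mex{0} = 1
G(3) = mex{0,0} = 1
G(4) = mex{1,0} = 2
G(5) = mex{1,1} = 0
G(6) = mex{2,1,0} = 3
G(7) = mex{0,2,0} = 1
G(8) = mex{3,0,1,0} = 2
G(9) = mex{1,3,1,0} = 2
G(10) = mex{2,1,2,1} = 0
G(11) = mex{2,2,0,1} = 3
G(12) = mex{0,2,3,2} = 1
G(13) = mex{3,0,1,0} = 2
G(14) = mex{1,3,2,3} = 0
G(15) = mex{2,1,2,1} = 0
G(16) = mex{0,2,0,2} = 1
G(17) = mex{0,0,3,2} = 1
G(18) = mex{1,0,1,0} = 2
G(19) = mex{1,1,2,3} = 0
G(20) = mex{2,1,0,1} = 3
G(21) = mex{0,2,0,2} = 1
G(22) = mex{3,0,1,0} = 2
G(23) = mex{1,3,1,0} = 2
G(24) = mex{2,1,2,1} = 0
G(25) = mex{2,2,0,1} = 3
G(26) = mex{0,2,3,2} = 1
G(27) = mex{3,0,1,0} = 2
G(28) = mex{1,3,2,3} = 0
G(29) = mex{2,1,2,1} = 0
G(n+14) = G(n) holds for n = 0,…,7 (a full window of length max(S) = 8), so the sequence is purely periodic with period 14.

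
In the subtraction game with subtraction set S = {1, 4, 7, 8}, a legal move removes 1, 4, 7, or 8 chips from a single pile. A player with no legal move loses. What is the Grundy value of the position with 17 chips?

n :  0  1  2  3  4  5  6  7  8  9 10 11 12 13 14 15 16 17
G :  0  1  0  1  2  0  1  2  3  2  3  0  1  3  0  1  0  1

1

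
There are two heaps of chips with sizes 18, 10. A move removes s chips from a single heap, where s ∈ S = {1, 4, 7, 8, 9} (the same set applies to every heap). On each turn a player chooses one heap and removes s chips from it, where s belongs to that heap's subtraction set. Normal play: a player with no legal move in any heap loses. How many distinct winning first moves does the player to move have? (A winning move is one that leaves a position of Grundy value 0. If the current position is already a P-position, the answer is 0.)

4

All heaps use S = {1, 4, 7, 8, 9}:
G(0) = 0
G(1) = mex{0} = 1
G(2) = mex{1} = 0
G(3) = mex{0} = 1
G(4) = mex{1,0} = 2
G(5) = mex{2,1} = 0
G(6) = mex{0,0} = 1
G(7) = mex{1,1,0} = 2
G(8) = mex{2,2,1,0} = 3
G(9) = mex{3,0,0,1,0} = 2
G(10) = mex{2,1,1,0,1} = 3
G(11) = mex{3,2,2,1,0} = 4
G(12) = mex{4,3,0,2,1} = 5
G(13) = mex{5,2,1,0,2} = 3
G(14) = mex{3,3,2,1,0} = 4
G(15) = mex{4,4,3,2,1} = 0
G(16) = mex{0,5,2,3,2} = 1
G(17) = mex{1,3,3,2,3} = 0
G(18) = mex{0,4,4,3,2} = 1
Heap A: G(18) = 1.
Heap B: G(10) = 3.
Combined Grundy value = 1 ⊕ 3 = 2.
A winning move leaves total XOR = 0, i.e. changes one component's Grundy value g to g ⊕ X where X is the current total.
Heap A: need g' = 1⊕2 = 3. Options: 18−1→G=0, 18−4→G=4, 18−7→G=4, 18−8→G=3, 18−9→G=2. Hits: 1.
Heap B: need g' = 3⊕2 = 1. Options: 10−1→G=2, 10−4→G=1, 10−7→G=1, 10−8→G=0, 10−9→G=1. Hits: 3.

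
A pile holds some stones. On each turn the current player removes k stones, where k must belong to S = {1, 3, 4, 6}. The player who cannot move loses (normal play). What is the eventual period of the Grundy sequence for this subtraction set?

n :  0  1  2  3  4  5  6  7  8  9 10 11 12 13 14 15
G :  0  1  0  1  2  3  2  0  1  0  1  2  3  2  0  1
G(n+7) = G(n) holds for n = 0,…,5 (a full window of length max(S) = 6), so the sequence is purely periodic with period 7.

7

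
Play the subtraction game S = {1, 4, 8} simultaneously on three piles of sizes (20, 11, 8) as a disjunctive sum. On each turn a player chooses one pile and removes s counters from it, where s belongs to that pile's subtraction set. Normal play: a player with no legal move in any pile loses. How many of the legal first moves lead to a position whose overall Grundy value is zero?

All piles use S = {1, 4, 8}:
n :  0  1  2  3  4  5  6  7  8  9 10 11 12 13 14 15 16 17 18 19 20
G :  0  1  0  1  2  0  1  0  1  2  3  2  0  1  0  1  2  0  1  0  1
Pile A: G(20) = 1.
Pile B: G(11) = 2.
Pile C: G(8) = 1.
Combined Grundy value = 1 ⊕ 2 ⊕ 1 = 2.
A winning move leaves total XOR = 0, i.e. changes one component's Grundy value g to g ⊕ X where X is the current total.
Pile A: need g' = 1⊕2 = 3. Options: 20−1→G=0, 20−4→G=2, 20−8→G=0. Hits: 0.
Pile B: need g' = 2⊕2 = 0. Options: 11−1→G=3, 11−4→G=0, 11−8→G=1. Hits: 1.
Pile C: need g' = 1⊕2 = 3. Options: 8−1→G=0, 8−4→G=2, 8−8→G=0. Hits: 0.

1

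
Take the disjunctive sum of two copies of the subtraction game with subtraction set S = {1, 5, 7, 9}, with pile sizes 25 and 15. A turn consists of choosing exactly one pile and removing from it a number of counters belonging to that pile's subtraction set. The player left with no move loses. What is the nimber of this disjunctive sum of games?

0

All piles use S = {1, 5, 7, 9}:
n :  0  1  2  3  4  5  6  7  8  9 10 11 12 13 14 15 16 17 18 19 20 21 22 23 24 25
G :  0  1  0  1  0  1  0  1  0  1  0  1  0  1  0  1  0  1  0  1  0  1  0  1  0  1
Pile A: G(25) = 1.
Pile B: G(15) = 1.
Combined Grundy value = 1 ⊕ 1 = 0.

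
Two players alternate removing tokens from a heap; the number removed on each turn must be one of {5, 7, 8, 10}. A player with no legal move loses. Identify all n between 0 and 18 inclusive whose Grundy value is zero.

n :  0  1  2  3  4  5  6  7  8  9 10 11 12 13 14 15 16 17 18
G :  0  0  0  0  0  1  1  1  1  1  2  2  2  2  2  0  0  0  0
P-positions are exactly the n with G(n) = 0.

0, 1, 2, 3, 4, 15, 16, 17, 18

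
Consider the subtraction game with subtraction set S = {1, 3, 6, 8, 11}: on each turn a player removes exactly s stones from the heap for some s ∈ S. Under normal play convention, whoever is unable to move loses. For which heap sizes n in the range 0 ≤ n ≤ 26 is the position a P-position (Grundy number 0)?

0, 2, 4, 9, 14, 16, 18, 23

G(0) = 0
G(1) = mex{0} = 1
G(2) = mex{1} = 0
G(3) = mex{0,0} = 1
G(4) = mex{1,1} = 0
G(5) = mex{0,0} = 1
G(6) = mex{1,1,0} = 2
G(7) = mex{2,0,1} = 3
G(8) = mex{3,1,0,0} = 2
G(9) = mex{2,2,1,1} = 0
G(10) = mex{0,3,0,0} = 1
G(11) = mex{1,2,1,1,0} = 3
G(12) = mex{3,0,2,0,1} = 4
G(13) = mex{4,1,3,1,0} = 2
G(14) = mex{2,3,2,2,1} = 0
G(15) = mex{0,4,0,3,0} = 1
G(16) = mex{1,2,1,2,1} = 0
G(17) = mex{0,0,3,0,2} = 1
G(18) = mex{1,1,4,1,3} = 0
G(19) = mex{0,0,2,3,2} = 1
G(20) = mex{1,1,0,4,0} = 2
G(21) = mex{2,0,1,2,1} = 3
G(22) = mex{3,1,0,0,3} = 2
G(23) = mex{2,2,1,1,4} = 0
G(24) = mex{0,3,0,0,2} = 1
G(25) = mex{1,2,1,1,0} = 3
G(26) = mex{3,0,2,0,1} = 4
P-positions are exactly the n with G(n) = 0.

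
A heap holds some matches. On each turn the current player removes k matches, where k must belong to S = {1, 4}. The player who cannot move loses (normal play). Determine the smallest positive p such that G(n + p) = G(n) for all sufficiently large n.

5

n :  0  1  2  3  4  5  6  7  8  9 10 11 12 13 14
G :  0  1  0  1  2  0  1  0  1  2  0  1  0  1  2
G(n+5) = G(n) holds for n = 0,…,3 (a full window of length max(S) = 4), so the sequence is purely periodic with period 5.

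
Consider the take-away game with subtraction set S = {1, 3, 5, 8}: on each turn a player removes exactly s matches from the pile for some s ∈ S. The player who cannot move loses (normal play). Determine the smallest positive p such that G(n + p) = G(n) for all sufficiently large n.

13

G(0) = 0
G(1) = mex{0} = 1
G(2) = mex{1} = 0
G(3) = mex{0,0} = 1
G(4) = mex{1,1} = 0
G(5) = mex{0,0,0} = 1
G(6) = mex{1,1,1} = 0
G(7) = mex{0,0,0} = 1
G(8) = mex{1,1,1,0} = 2
G(9) = mex{2,0,0,1} = 3
G(10) = mex{3,1,1,0} = 2
G(11) = mex{2,2,0,1} = 3
G(12) = mex{3,3,1,0} = 2
G(13) = mex{2,2,2,1} = 0
G(14) = mex{0,3,3,0} = 1
G(15) = mex{1,2,2,1} = 0
G(16) = mex{0,0,3,2} = 1
G(17) = mex{1,1,2,3} = 0
G(18) = mex{0,0,0,2} = 1
G(19) = mex{1,1,1,3} = 0
G(20) = mex{0,0,0,2} = 1
G(21) = mex{1,1,1,0} = 2
G(22) = mex{2,0,0,1} = 3
G(23) = mex{3,1,1,0} = 2
G(24) = mex{2,2,0,1} = 3
G(25) = mex{3,3,1,0} = 2
G(26) = mex{2,2,2,1} = 0
G(27) = mex{0,3,3,0} = 1
G(n+13) = G(n) holds for n = 0,…,7 (a full window of length max(S) = 8), so the sequence is purely periodic with period 13.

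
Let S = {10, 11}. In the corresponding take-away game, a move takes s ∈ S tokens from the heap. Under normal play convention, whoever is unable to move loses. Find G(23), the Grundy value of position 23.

n :  0  1  2  3  4  5  6  7  8  9 10 11 12 13 14 15 16 17 18 19 20 21 22 23
G :  0  0  0  0  0  0  0  0  0  0  1  1  1  1  1  1  1  1  1  1  2  0  0  0

0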